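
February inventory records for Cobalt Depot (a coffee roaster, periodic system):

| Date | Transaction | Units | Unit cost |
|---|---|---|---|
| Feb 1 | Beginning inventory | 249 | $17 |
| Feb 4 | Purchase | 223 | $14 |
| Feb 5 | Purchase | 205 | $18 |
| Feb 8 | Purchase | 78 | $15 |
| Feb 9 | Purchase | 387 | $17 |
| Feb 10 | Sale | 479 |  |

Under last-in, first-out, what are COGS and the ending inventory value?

COGS = $8,001; ending inventory = $10,793

Feb 10, 479 sold [LIFO — newest first]: 387 @ $17 + 78 @ $15 + 14 @ $18 = $8,001
Ending inventory: 249 @ $17 + 223 @ $14 + 191 @ $18 = $10,793
Check: goods available $18,794 = COGS $8,001 + ending $10,793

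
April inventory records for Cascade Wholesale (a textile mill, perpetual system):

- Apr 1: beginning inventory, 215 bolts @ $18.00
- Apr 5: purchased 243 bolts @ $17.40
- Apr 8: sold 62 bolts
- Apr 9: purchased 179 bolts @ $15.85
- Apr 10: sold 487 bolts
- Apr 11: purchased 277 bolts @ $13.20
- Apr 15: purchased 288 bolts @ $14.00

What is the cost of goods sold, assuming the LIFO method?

Apr 8, 62 sold [LIFO — newest first]: 62 @ $17.40 = $1,078.80
Apr 10, 487 sold [LIFO — newest first]: 179 @ $15.85 + 181 @ $17.40 + 127 @ $18.00 = $8,272.55
Total COGS = $1,078.80 + $8,272.55 = $9,351.35
Ending inventory: 88 @ $18.00 + 277 @ $13.20 + 288 @ $14.00 = $9,272.40
Check: goods available $18,623.75 = COGS $9,351.35 + ending $9,272.40

COGS = $9,351.35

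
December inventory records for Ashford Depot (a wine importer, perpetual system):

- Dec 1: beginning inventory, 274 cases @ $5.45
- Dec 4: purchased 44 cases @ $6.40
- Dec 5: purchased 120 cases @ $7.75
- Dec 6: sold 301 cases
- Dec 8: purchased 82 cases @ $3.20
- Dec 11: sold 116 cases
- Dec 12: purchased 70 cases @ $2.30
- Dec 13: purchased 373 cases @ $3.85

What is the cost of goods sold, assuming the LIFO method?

COGS = $2,405.95

Dec 6, 301 sold [LIFO — newest first]: 120 @ $7.75 + 44 @ $6.40 + 137 @ $5.45 = $1,958.25
Dec 11, 116 sold [LIFO — newest first]: 82 @ $3.20 + 34 @ $5.45 = $447.70
Total COGS = $1,958.25 + $447.70 = $2,405.95
Ending inventory: 103 @ $5.45 + 70 @ $2.30 + 373 @ $3.85 = $2,158.40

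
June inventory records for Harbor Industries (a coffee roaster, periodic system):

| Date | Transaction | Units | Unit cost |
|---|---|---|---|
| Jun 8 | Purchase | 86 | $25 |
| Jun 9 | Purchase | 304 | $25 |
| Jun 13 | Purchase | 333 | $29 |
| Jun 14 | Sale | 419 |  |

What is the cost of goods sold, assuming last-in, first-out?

Jun 14, 419 sold [LIFO — newest first]: 333 @ $29 + 86 @ $25 = $11,807
Ending inventory: 86 @ $25 + 218 @ $25 = $7,600
Check: goods available $19,407 = COGS $11,807 + ending $7,600

COGS = $11,807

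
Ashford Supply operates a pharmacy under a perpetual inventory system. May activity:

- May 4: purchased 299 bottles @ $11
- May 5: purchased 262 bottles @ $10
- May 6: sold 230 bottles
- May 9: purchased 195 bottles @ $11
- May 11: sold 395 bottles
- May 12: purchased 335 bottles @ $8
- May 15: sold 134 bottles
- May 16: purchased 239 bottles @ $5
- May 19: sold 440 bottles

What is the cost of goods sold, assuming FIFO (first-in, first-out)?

May 6, 230 sold [FIFO — oldest first]: 230 @ $11 = $2,530
May 11, 395 sold [FIFO — oldest first]: 69 @ $11 + 262 @ $10 + 64 @ $11 = $4,083
May 15, 134 sold [FIFO — oldest first]: 131 @ $11 + 3 @ $8 = $1,465
May 19, 440 sold [FIFO — oldest first]: 332 @ $8 + 108 @ $5 = $3,196
Total COGS = $2,530 + $4,083 + $1,465 + $3,196 = $11,274
Ending inventory: 131 @ $5 = $655
Check: goods available $11,929 = COGS $11,274 + ending $655

COGS = $11,274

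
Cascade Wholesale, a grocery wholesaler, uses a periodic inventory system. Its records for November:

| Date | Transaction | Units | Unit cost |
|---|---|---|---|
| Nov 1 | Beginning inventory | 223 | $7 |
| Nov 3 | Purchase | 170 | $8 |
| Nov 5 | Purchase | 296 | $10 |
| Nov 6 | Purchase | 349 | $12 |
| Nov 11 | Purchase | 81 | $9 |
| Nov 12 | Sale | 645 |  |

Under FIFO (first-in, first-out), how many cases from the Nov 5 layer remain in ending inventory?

44

Nov 12, 645 sold [FIFO — oldest first]: 223 @ $7 + 170 @ $8 + 252 @ $10 = $5,441
Ending inventory: 44 @ $10 + 349 @ $12 + 81 @ $9 = $5,357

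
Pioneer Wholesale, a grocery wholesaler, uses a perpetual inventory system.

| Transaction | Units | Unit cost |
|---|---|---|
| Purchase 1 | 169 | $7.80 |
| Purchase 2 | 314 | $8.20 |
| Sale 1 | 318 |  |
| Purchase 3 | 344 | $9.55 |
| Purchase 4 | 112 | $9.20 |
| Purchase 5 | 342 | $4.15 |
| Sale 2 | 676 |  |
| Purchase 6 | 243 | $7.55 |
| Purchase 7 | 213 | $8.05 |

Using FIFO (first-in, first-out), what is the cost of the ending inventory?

Sale 1 (318) [FIFO — oldest first]: 169 @ $7.80 + 149 @ $8.20 = $2,540.00
Sale 2 (676) [FIFO — oldest first]: 165 @ $8.20 + 344 @ $9.55 + 112 @ $9.20 + 55 @ $4.15 = $5,896.85
Total COGS = $2,540.00 + $5,896.85 = $8,436.85
Ending inventory: 287 @ $4.15 + 243 @ $7.55 + 213 @ $8.05 = $4,740.35

Ending inventory = $4,740.35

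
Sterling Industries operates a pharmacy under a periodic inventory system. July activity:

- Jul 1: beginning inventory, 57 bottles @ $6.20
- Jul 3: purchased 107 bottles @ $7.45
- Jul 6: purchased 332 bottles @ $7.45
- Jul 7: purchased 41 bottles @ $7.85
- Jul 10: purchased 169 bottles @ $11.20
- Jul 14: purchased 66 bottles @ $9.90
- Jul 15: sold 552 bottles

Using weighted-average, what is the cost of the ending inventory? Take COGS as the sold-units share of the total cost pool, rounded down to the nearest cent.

Jul 15, sell 552: 552/772 × $6,492.00 → $4,641.94
Ending inventory (cost pool remaining) = $1,850.06

Ending inventory = $1,850.06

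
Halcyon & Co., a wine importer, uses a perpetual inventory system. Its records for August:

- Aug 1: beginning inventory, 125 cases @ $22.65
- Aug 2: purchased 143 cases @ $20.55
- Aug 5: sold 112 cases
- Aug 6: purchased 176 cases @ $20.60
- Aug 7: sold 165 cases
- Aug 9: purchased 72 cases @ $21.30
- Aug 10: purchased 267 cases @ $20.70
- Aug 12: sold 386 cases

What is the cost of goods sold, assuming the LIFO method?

Aug 5, 112 sold [LIFO — newest first]: 112 @ $20.55 = $2,301.60
Aug 7, 165 sold [LIFO — newest first]: 165 @ $20.60 = $3,399.00
Aug 12, 386 sold [LIFO — newest first]: 267 @ $20.70 + 72 @ $21.30 + 11 @ $20.60 + 31 @ $20.55 + 5 @ $22.65 = $8,037.40
Total COGS = $2,301.60 + $3,399.00 + $8,037.40 = $13,738.00
Ending inventory: 120 @ $22.65 = $2,718.00

COGS = $13,738.00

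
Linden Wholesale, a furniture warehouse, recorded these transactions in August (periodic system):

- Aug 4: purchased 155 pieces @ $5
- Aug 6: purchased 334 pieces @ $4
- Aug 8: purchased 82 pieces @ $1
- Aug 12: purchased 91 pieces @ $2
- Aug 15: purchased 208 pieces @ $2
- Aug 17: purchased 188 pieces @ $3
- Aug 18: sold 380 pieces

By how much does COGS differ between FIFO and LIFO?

FIFO COGS: 155 @ $5 + 225 @ $4 = $1,675
LIFO COGS: 188 @ $3 + 192 @ $2 = $948
Difference = |$1,675 − $948| = $727

$727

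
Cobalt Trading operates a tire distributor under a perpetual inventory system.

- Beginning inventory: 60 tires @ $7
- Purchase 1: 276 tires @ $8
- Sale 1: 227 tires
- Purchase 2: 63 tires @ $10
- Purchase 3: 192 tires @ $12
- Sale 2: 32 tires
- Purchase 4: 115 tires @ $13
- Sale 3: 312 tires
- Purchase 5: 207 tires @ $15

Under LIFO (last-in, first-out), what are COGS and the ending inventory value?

Sale 1 (227) [LIFO — newest first]: 227 @ $8 = $1,816
Sale 2 (32) [LIFO — newest first]: 32 @ $12 = $384
Sale 3 (312) [LIFO — newest first]: 115 @ $13 + 160 @ $12 + 37 @ $10 = $3,785
Total COGS = $1,816 + $384 + $3,785 = $5,985
Ending inventory: 60 @ $7 + 49 @ $8 + 26 @ $10 + 207 @ $15 = $4,177

COGS = $5,985; ending inventory = $4,177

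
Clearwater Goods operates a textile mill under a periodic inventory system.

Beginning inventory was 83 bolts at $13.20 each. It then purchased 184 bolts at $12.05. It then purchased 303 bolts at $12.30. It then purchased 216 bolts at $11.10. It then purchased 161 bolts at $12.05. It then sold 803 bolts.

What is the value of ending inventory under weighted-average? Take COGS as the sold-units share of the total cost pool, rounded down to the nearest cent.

Sale 1, sell 803: 803/947 × $11,377.35 → $9,647.32
Ending inventory (cost pool remaining) = $1,730.03
Check: goods available $11,377.35 = COGS $9,647.32 + ending $1,730.03

Ending inventory = $1,730.03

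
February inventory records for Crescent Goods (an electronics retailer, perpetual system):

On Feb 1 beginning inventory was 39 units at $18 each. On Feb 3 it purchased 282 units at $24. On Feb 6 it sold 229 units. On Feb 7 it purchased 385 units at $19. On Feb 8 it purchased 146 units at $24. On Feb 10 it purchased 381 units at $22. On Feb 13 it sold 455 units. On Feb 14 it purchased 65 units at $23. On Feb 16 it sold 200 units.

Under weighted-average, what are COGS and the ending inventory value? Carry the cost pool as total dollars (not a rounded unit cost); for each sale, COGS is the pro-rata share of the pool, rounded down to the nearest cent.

COGS = $19,289.23; ending inventory = $8,876.77

After Feb 1: 39 on hand, pool $702.00 (≈ $18.0000 each)
After Feb 3: 321 on hand, pool $7,470.00 (≈ $23.2710 each)
Feb 6, sell 229: 229/321 × $7,470.00 → $5,329.06
After Feb 7: 477 on hand, pool $9,455.94 (≈ $19.8238 each)
After Feb 8: 623 on hand, pool $12,959.94 (≈ $20.8025 each)
After Feb 10: 1004 on hand, pool $21,341.94 (≈ $21.2569 each)
Feb 13, sell 455: 455/1004 × $21,341.94 → $9,671.89
After Feb 14: 614 on hand, pool $13,165.05 (≈ $21.4414 each)
Feb 16, sell 200: 200/614 × $13,165.05 → $4,288.28
Total COGS = $5,329.06 + $9,671.89 + $4,288.28 = $19,289.23
Ending inventory (cost pool remaining) = $8,876.77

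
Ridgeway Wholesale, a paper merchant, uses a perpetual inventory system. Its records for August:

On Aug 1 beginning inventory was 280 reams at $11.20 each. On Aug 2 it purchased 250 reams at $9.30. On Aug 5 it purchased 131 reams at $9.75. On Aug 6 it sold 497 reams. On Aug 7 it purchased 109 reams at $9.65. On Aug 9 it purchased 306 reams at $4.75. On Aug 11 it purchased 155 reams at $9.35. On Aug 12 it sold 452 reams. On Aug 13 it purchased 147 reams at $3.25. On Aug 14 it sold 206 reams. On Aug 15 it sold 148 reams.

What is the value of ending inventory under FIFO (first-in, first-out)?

Aug 6, 497 sold [FIFO — oldest first]: 280 @ $11.20 + 217 @ $9.30 = $5,154.10
Aug 12, 452 sold [FIFO — oldest first]: 33 @ $9.30 + 131 @ $9.75 + 109 @ $9.65 + 179 @ $4.75 = $3,486.25
Aug 14, 206 sold [FIFO — oldest first]: 127 @ $4.75 + 79 @ $9.35 = $1,341.90
Aug 15, 148 sold [FIFO — oldest first]: 76 @ $9.35 + 72 @ $3.25 = $944.60
Total COGS = $5,154.10 + $3,486.25 + $1,341.90 + $944.60 = $10,926.85
Ending inventory: 75 @ $3.25 = $243.75
Check: goods available $11,170.60 = COGS $10,926.85 + ending $243.75

Ending inventory = $243.75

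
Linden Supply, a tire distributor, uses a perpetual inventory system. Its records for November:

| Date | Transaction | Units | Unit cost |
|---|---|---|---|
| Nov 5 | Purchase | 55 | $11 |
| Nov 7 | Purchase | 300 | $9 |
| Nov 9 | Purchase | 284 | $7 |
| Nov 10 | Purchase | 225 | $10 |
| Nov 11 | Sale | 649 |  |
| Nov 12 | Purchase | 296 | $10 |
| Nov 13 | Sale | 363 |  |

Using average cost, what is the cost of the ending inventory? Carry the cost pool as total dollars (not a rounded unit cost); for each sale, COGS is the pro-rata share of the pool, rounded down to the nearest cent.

Ending inventory = $1,400.94

After Nov 5: 55 on hand, pool $605.00 (≈ $11.0000 each)
After Nov 7: 355 on hand, pool $3,305.00 (≈ $9.3099 each)
After Nov 9: 639 on hand, pool $5,293.00 (≈ $8.2833 each)
After Nov 10: 864 on hand, pool $7,543.00 (≈ $8.7303 each)
Nov 11, sell 649: 649/864 × $7,543.00 → $5,665.98
After Nov 12: 511 on hand, pool $4,837.02 (≈ $9.4658 each)
Nov 13, sell 363: 363/511 × $4,837.02 → $3,436.08
Total COGS = $5,665.98 + $3,436.08 = $9,102.06
Ending inventory (cost pool remaining) = $1,400.94
Check: goods available $10,503.00 = COGS $9,102.06 + ending $1,400.94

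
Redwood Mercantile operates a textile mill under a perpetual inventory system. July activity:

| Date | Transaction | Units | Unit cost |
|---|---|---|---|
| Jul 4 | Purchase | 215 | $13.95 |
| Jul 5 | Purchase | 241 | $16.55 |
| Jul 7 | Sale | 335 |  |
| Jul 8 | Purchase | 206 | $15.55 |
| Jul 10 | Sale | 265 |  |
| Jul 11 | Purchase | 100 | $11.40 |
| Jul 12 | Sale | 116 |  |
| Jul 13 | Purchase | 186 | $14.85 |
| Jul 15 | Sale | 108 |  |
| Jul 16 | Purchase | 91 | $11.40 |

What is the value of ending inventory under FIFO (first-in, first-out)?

Ending inventory = $2,878.80

Jul 7, 335 sold [FIFO — oldest first]: 215 @ $13.95 + 120 @ $16.55 = $4,985.25
Jul 10, 265 sold [FIFO — oldest first]: 121 @ $16.55 + 144 @ $15.55 = $4,241.75
Jul 12, 116 sold [FIFO — oldest first]: 62 @ $15.55 + 54 @ $11.40 = $1,579.70
Jul 15, 108 sold [FIFO — oldest first]: 46 @ $11.40 + 62 @ $14.85 = $1,445.10
Total COGS = $4,985.25 + $4,241.75 + $1,579.70 + $1,445.10 = $12,251.80
Ending inventory: 124 @ $14.85 + 91 @ $11.40 = $2,878.80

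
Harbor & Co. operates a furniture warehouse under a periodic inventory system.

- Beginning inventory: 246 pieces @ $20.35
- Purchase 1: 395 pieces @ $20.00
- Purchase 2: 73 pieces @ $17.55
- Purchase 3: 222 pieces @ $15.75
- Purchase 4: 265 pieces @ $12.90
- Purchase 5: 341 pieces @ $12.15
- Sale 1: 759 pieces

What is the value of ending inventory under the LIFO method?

Ending inventory = $15,274.00

Sale 1 (759) [LIFO — newest first]: 341 @ $12.15 + 265 @ $12.90 + 153 @ $15.75 = $9,971.40
Ending inventory: 246 @ $20.35 + 395 @ $20.00 + 73 @ $17.55 + 69 @ $15.75 = $15,274.00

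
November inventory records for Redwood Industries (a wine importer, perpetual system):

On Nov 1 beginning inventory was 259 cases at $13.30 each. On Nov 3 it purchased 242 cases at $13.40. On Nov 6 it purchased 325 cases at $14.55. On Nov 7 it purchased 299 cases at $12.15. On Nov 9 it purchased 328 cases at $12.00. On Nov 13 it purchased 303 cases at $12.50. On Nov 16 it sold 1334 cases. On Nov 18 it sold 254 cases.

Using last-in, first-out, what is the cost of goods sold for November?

Nov 16, 1334 sold [LIFO — newest first]: 303 @ $12.50 + 328 @ $12.00 + 299 @ $12.15 + 325 @ $14.55 + 79 @ $13.40 = $17,143.70
Nov 18, 254 sold [LIFO — newest first]: 163 @ $13.40 + 91 @ $13.30 = $3,394.50
Total COGS = $17,143.70 + $3,394.50 = $20,538.20
Ending inventory: 168 @ $13.30 = $2,234.40
Check: goods available $22,772.60 = COGS $20,538.20 + ending $2,234.40

COGS = $20,538.20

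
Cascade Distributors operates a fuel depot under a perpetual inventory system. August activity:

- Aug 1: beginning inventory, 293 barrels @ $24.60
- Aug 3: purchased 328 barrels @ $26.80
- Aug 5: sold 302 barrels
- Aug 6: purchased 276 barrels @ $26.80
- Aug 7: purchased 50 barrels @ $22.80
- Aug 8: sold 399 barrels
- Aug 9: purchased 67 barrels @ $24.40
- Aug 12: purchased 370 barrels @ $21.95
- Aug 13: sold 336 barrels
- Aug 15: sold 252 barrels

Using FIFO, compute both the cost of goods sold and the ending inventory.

Aug 5, 302 sold [FIFO — oldest first]: 293 @ $24.60 + 9 @ $26.80 = $7,449.00
Aug 8, 399 sold [FIFO — oldest first]: 319 @ $26.80 + 80 @ $26.80 = $10,693.20
Aug 13, 336 sold [FIFO — oldest first]: 196 @ $26.80 + 50 @ $22.80 + 67 @ $24.40 + 23 @ $21.95 = $8,532.45
Aug 15, 252 sold [FIFO — oldest first]: 252 @ $21.95 = $5,531.40
Total COGS = $7,449.00 + $10,693.20 + $8,532.45 + $5,531.40 = $32,206.05
Ending inventory: 95 @ $21.95 = $2,085.25
Check: goods available $34,291.30 = COGS $32,206.05 + ending $2,085.25

COGS = $32,206.05; ending inventory = $2,085.25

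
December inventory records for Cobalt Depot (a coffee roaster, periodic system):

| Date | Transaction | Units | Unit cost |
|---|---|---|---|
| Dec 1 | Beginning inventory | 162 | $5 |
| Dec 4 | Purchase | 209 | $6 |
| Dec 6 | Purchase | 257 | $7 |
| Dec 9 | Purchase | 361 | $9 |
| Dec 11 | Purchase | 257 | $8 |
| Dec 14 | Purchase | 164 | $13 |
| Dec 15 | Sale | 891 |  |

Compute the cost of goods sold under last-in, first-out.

COGS = $8,200

Dec 15, 891 sold [LIFO — newest first]: 164 @ $13 + 257 @ $8 + 361 @ $9 + 109 @ $7 = $8,200
Ending inventory: 162 @ $5 + 209 @ $6 + 148 @ $7 = $3,100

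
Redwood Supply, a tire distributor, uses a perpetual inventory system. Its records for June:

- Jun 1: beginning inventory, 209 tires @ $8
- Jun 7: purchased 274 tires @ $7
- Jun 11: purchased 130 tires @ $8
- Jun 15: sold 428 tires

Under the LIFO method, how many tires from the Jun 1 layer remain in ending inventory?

185

Jun 15, 428 sold [LIFO — newest first]: 130 @ $8 + 274 @ $7 + 24 @ $8 = $3,150
Ending inventory: 185 @ $8 = $1,480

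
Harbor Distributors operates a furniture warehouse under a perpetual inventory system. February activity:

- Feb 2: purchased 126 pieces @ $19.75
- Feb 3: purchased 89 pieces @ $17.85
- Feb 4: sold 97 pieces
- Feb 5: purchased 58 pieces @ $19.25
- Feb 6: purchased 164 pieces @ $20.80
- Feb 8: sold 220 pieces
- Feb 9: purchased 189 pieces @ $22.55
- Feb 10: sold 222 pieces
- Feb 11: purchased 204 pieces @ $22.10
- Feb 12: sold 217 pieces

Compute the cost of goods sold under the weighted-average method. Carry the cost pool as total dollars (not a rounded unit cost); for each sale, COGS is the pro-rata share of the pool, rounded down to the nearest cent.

COGS = $15,752.62

After Feb 2: 126 on hand, pool $2,488.50 (≈ $19.7500 each)
After Feb 3: 215 on hand, pool $4,077.15 (≈ $18.9635 each)
Feb 4, sell 97: 97/215 × $4,077.15 → $1,839.45
After Feb 5: 176 on hand, pool $3,354.20 (≈ $19.0580 each)
After Feb 6: 340 on hand, pool $6,765.40 (≈ $19.8982 each)
Feb 8, sell 220: 220/340 × $6,765.40 → $4,377.61
After Feb 9: 309 on hand, pool $6,649.74 (≈ $21.5202 each)
Feb 10, sell 222: 222/309 × $6,649.74 → $4,777.48
After Feb 11: 291 on hand, pool $6,380.66 (≈ $21.9267 each)
Feb 12, sell 217: 217/291 × $6,380.66 → $4,758.08
Total COGS = $1,839.45 + $4,377.61 + $4,777.48 + $4,758.08 = $15,752.62
Ending inventory (cost pool remaining) = $1,622.58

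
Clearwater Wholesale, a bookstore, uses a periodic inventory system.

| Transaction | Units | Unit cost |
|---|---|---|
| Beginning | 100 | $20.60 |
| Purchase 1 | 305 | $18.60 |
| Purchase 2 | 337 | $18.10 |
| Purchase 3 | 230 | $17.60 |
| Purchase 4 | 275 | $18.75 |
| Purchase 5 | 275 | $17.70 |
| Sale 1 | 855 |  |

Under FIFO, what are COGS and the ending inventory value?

COGS = $15,821.50; ending inventory = $12,082.95

Sale 1 (855) [FIFO — oldest first]: 100 @ $20.60 + 305 @ $18.60 + 337 @ $18.10 + 113 @ $17.60 = $15,821.50
Ending inventory: 117 @ $17.60 + 275 @ $18.75 + 275 @ $17.70 = $12,082.95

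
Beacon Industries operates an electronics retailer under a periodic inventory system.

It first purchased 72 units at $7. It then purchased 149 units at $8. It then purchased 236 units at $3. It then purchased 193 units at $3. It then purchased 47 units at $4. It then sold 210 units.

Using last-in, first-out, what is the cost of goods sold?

COGS = $677

Sale 1 (210) [LIFO — newest first]: 47 @ $4 + 163 @ $3 = $677
Ending inventory: 72 @ $7 + 149 @ $8 + 236 @ $3 + 30 @ $3 = $2,494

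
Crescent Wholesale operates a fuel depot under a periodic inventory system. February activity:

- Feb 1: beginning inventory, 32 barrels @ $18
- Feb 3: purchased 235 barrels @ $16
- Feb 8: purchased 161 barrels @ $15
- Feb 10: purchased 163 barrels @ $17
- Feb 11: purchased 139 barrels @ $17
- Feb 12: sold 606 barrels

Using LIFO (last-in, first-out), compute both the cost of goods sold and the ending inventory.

COGS = $9,837; ending inventory = $2,048

Feb 12, 606 sold [LIFO — newest first]: 139 @ $17 + 163 @ $17 + 161 @ $15 + 143 @ $16 = $9,837
Ending inventory: 32 @ $18 + 92 @ $16 = $2,048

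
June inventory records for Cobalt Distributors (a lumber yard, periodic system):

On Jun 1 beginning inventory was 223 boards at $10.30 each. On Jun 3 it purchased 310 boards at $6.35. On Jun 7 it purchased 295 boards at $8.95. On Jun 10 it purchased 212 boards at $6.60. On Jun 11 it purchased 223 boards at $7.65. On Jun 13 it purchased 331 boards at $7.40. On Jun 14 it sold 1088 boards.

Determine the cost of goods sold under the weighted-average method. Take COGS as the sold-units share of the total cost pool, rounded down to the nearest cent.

COGS = $8,504.82

Jun 14, sell 1088: 1088/1594 × $12,460.20 → $8,504.82
Ending inventory (cost pool remaining) = $3,955.38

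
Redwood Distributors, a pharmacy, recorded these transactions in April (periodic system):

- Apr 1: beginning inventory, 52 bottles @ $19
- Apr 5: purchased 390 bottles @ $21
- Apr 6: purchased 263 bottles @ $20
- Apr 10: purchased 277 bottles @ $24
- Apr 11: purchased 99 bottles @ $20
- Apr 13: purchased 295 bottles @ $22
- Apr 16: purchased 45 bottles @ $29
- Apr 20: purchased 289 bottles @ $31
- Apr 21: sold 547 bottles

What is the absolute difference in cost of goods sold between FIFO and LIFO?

$3,672

FIFO COGS: 52 @ $19 + 390 @ $21 + 105 @ $20 = $11,278
LIFO COGS: 289 @ $31 + 45 @ $29 + 213 @ $22 = $14,950
Difference = |$11,278 − $14,950| = $3,672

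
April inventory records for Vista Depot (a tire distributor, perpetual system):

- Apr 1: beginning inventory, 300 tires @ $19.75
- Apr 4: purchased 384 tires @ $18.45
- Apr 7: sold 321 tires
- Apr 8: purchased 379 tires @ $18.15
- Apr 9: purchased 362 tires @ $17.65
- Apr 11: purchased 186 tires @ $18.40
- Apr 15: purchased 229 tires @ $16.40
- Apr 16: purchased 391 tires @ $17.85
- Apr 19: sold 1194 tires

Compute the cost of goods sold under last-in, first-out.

COGS = $26,941.00

Apr 7, 321 sold [LIFO — newest first]: 321 @ $18.45 = $5,922.45
Apr 19, 1194 sold [LIFO — newest first]: 391 @ $17.85 + 229 @ $16.40 + 186 @ $18.40 + 362 @ $17.65 + 26 @ $18.15 = $21,018.55
Total COGS = $5,922.45 + $21,018.55 = $26,941.00
Ending inventory: 300 @ $19.75 + 63 @ $18.45 + 353 @ $18.15 = $13,494.30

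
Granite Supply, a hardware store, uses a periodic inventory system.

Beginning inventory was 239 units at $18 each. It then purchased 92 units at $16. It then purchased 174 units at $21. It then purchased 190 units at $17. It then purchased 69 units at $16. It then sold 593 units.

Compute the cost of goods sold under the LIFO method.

Sale 1 (593) [LIFO — newest first]: 69 @ $16 + 190 @ $17 + 174 @ $21 + 92 @ $16 + 68 @ $18 = $10,684
Ending inventory: 171 @ $18 = $3,078
Check: goods available $13,762 = COGS $10,684 + ending $3,078

COGS = $10,684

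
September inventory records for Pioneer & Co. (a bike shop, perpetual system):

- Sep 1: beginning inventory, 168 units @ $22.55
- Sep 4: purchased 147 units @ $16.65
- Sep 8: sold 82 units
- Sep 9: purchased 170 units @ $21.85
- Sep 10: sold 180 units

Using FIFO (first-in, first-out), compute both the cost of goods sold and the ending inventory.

COGS = $5,353.50; ending inventory = $4,596.95

Sep 8, 82 sold [FIFO — oldest first]: 82 @ $22.55 = $1,849.10
Sep 10, 180 sold [FIFO — oldest first]: 86 @ $22.55 + 94 @ $16.65 = $3,504.40
Total COGS = $1,849.10 + $3,504.40 = $5,353.50
Ending inventory: 53 @ $16.65 + 170 @ $21.85 = $4,596.95
Check: goods available $9,950.45 = COGS $5,353.50 + ending $4,596.95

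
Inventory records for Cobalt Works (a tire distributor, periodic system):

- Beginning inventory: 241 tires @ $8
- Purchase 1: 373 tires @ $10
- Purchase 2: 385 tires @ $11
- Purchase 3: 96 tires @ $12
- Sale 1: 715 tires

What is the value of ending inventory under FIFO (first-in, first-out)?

Ending inventory = $4,276

Sale 1 (715) [FIFO — oldest first]: 241 @ $8 + 373 @ $10 + 101 @ $11 = $6,769
Ending inventory: 284 @ $11 + 96 @ $12 = $4,276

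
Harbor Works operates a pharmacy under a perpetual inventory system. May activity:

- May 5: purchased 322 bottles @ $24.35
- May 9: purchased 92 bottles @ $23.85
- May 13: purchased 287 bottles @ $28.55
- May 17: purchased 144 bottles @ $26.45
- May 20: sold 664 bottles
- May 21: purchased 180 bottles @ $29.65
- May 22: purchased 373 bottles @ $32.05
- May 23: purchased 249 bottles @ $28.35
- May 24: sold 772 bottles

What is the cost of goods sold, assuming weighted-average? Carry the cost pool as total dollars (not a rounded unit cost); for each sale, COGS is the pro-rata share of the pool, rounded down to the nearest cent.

After May 5: 322 on hand, pool $7,840.70 (≈ $24.3500 each)
After May 9: 414 on hand, pool $10,034.90 (≈ $24.2389 each)
After May 13: 701 on hand, pool $18,228.75 (≈ $26.0039 each)
After May 17: 845 on hand, pool $22,037.55 (≈ $26.0799 each)
May 20, sell 664: 664/845 × $22,037.55 → $17,317.08
After May 21: 361 on hand, pool $10,057.47 (≈ $27.8600 each)
After May 22: 734 on hand, pool $22,012.12 (≈ $29.9893 each)
After May 23: 983 on hand, pool $29,071.27 (≈ $29.5740 each)
May 24, sell 772: 772/983 × $29,071.27 → $22,831.14
Total COGS = $17,317.08 + $22,831.14 = $40,148.22
Ending inventory (cost pool remaining) = $6,240.13
Check: goods available $46,388.35 = COGS $40,148.22 + ending $6,240.13

COGS = $40,148.22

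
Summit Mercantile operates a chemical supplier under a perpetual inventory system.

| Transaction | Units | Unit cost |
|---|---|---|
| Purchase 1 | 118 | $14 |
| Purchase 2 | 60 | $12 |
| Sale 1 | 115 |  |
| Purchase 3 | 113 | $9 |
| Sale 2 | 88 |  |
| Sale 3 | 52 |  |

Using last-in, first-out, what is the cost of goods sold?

COGS = $2,885

Sale 1 (115) [LIFO — newest first]: 60 @ $12 + 55 @ $14 = $1,490
Sale 2 (88) [LIFO — newest first]: 88 @ $9 = $792
Sale 3 (52) [LIFO — newest first]: 25 @ $9 + 27 @ $14 = $603
Total COGS = $1,490 + $792 + $603 = $2,885
Ending inventory: 36 @ $14 = $504
Check: goods available $3,389 = COGS $2,885 + ending $504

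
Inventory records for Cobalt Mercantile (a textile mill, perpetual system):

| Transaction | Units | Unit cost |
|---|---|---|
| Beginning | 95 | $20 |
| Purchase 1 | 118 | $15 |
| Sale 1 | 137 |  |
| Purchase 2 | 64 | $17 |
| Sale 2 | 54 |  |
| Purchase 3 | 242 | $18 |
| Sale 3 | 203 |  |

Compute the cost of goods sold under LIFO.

COGS = $6,722

Sale 1 (137) [LIFO — newest first]: 118 @ $15 + 19 @ $20 = $2,150
Sale 2 (54) [LIFO — newest first]: 54 @ $17 = $918
Sale 3 (203) [LIFO — newest first]: 203 @ $18 = $3,654
Total COGS = $2,150 + $918 + $3,654 = $6,722
Ending inventory: 76 @ $20 + 10 @ $17 + 39 @ $18 = $2,392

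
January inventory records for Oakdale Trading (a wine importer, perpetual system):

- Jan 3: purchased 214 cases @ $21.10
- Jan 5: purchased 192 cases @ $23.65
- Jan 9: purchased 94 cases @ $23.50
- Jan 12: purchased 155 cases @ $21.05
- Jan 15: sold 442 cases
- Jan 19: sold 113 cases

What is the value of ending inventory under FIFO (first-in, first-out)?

Jan 15, 442 sold [FIFO — oldest first]: 214 @ $21.10 + 192 @ $23.65 + 36 @ $23.50 = $9,902.20
Jan 19, 113 sold [FIFO — oldest first]: 58 @ $23.50 + 55 @ $21.05 = $2,520.75
Total COGS = $9,902.20 + $2,520.75 = $12,422.95
Ending inventory: 100 @ $21.05 = $2,105.00

Ending inventory = $2,105.00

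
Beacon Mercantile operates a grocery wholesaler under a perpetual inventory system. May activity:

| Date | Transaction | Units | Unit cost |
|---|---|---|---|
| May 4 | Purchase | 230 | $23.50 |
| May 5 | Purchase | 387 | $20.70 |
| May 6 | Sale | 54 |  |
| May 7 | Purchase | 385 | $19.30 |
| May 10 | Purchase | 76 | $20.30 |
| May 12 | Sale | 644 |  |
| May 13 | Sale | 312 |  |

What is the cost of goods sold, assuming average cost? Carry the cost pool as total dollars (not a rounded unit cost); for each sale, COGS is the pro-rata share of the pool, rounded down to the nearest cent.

After May 4: 230 on hand, pool $5,405.00 (≈ $23.5000 each)
After May 5: 617 on hand, pool $13,415.90 (≈ $21.7438 each)
May 6, sell 54: 54/617 × $13,415.90 → $1,174.16
After May 7: 948 on hand, pool $19,672.24 (≈ $20.7513 each)
After May 10: 1024 on hand, pool $21,215.04 (≈ $20.7178 each)
May 12, sell 644: 644/1024 × $21,215.04 → $13,342.27
May 13, sell 312: 312/380 × $7,872.77 → $6,463.95
Total COGS = $1,174.16 + $13,342.27 + $6,463.95 = $20,980.38
Ending inventory (cost pool remaining) = $1,408.82

COGS = $20,980.38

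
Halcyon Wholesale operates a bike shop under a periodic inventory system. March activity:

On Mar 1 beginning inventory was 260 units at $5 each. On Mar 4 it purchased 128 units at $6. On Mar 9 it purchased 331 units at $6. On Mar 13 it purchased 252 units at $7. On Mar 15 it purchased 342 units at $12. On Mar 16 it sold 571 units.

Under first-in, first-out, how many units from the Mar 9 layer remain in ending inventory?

Mar 16, 571 sold [FIFO — oldest first]: 260 @ $5 + 128 @ $6 + 183 @ $6 = $3,166
Ending inventory: 148 @ $6 + 252 @ $7 + 342 @ $12 = $6,756
Check: goods available $9,922 = COGS $3,166 + ending $6,756

148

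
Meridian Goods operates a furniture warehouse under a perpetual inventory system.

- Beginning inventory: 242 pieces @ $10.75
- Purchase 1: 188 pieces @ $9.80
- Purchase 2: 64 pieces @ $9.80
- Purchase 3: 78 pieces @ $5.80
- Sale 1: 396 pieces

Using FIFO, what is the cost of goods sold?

Sale 1 (396) [FIFO — oldest first]: 242 @ $10.75 + 154 @ $9.80 = $4,110.70
Ending inventory: 34 @ $9.80 + 64 @ $9.80 + 78 @ $5.80 = $1,412.80

COGS = $4,110.70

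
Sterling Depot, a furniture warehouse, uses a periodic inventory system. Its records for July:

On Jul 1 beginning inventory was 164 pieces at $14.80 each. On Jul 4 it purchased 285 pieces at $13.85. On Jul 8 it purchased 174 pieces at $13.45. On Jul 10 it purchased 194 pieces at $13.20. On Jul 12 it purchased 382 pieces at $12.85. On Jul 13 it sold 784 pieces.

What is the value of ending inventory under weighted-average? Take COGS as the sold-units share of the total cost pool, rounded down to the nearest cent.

Jul 13, sell 784: 784/1199 × $16,184.25 → $10,582.52
Ending inventory (cost pool remaining) = $5,601.73
Check: goods available $16,184.25 = COGS $10,582.52 + ending $5,601.73

Ending inventory = $5,601.73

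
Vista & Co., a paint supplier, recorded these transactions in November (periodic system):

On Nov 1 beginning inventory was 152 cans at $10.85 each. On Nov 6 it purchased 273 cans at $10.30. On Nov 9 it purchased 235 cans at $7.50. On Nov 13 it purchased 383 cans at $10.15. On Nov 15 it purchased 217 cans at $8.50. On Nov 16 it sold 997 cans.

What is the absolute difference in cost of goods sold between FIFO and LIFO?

FIFO COGS: 152 @ $10.85 + 273 @ $10.30 + 235 @ $7.50 + 337 @ $10.15 = $9,644.15
LIFO COGS: 217 @ $8.50 + 383 @ $10.15 + 235 @ $7.50 + 162 @ $10.30 = $9,163.05
Difference = |$9,644.15 − $9,163.05| = $481.10

$481.10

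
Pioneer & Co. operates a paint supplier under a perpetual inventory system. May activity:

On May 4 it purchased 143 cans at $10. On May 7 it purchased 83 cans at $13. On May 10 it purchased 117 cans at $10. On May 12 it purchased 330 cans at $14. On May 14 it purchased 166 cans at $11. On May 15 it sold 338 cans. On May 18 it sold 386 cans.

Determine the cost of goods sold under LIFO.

COGS = $8,975

May 15, 338 sold [LIFO — newest first]: 166 @ $11 + 172 @ $14 = $4,234
May 18, 386 sold [LIFO — newest first]: 158 @ $14 + 117 @ $10 + 83 @ $13 + 28 @ $10 = $4,741
Total COGS = $4,234 + $4,741 = $8,975
Ending inventory: 115 @ $10 = $1,150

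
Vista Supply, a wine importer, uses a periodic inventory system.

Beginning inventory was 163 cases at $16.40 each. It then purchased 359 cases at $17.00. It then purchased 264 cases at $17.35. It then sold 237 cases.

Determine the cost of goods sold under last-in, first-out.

COGS = $4,111.95

Sale 1 (237) [LIFO — newest first]: 237 @ $17.35 = $4,111.95
Ending inventory: 163 @ $16.40 + 359 @ $17.00 + 27 @ $17.35 = $9,244.65
Check: goods available $13,356.60 = COGS $4,111.95 + ending $9,244.65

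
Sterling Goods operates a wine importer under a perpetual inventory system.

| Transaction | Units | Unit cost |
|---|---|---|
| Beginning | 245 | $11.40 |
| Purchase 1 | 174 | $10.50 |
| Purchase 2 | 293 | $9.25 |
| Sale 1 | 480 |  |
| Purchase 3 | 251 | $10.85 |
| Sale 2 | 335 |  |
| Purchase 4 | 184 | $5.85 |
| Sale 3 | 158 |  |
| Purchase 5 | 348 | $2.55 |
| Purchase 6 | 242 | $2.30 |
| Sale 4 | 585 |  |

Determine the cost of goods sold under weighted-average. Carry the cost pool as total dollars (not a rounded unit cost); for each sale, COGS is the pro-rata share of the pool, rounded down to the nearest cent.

After Beginning: 245 on hand, pool $2,793.00 (≈ $11.4000 each)
After Purchase 1: 419 on hand, pool $4,620.00 (≈ $11.0263 each)
After Purchase 2: 712 on hand, pool $7,330.25 (≈ $10.2953 each)
Sale 1, sell 480: 480/712 × $7,330.25 → $4,941.74
After Purchase 3: 483 on hand, pool $5,111.86 (≈ $10.5836 each)
Sale 2, sell 335: 335/483 × $5,111.86 → $3,545.49
After Purchase 4: 332 on hand, pool $2,642.77 (≈ $7.9602 each)
Sale 3, sell 158: 158/332 × $2,642.77 → $1,257.70
After Purchase 5: 522 on hand, pool $2,272.47 (≈ $4.3534 each)
After Purchase 6: 764 on hand, pool $2,829.07 (≈ $3.7030 each)
Sale 4, sell 585: 585/764 × $2,829.07 → $2,166.23
Total COGS = $4,941.74 + $3,545.49 + $1,257.70 + $2,166.23 = $11,911.16
Ending inventory (cost pool remaining) = $662.84

COGS = $11,911.16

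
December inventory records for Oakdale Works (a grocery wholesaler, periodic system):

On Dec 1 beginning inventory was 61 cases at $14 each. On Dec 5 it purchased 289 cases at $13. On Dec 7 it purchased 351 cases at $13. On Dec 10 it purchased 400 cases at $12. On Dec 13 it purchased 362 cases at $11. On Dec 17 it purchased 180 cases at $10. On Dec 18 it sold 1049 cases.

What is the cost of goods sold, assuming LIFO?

Dec 18, 1049 sold [LIFO — newest first]: 180 @ $10 + 362 @ $11 + 400 @ $12 + 107 @ $13 = $11,973
Ending inventory: 61 @ $14 + 289 @ $13 + 244 @ $13 = $7,783

COGS = $11,973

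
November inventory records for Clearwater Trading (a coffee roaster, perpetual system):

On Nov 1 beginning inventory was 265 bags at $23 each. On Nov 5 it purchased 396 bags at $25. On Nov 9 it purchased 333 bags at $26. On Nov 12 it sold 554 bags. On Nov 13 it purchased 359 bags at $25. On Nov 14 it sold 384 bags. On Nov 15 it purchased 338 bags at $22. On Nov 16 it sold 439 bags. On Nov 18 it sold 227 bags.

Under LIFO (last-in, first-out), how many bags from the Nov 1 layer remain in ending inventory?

Nov 12, 554 sold [LIFO — newest first]: 333 @ $26 + 221 @ $25 = $14,183
Nov 14, 384 sold [LIFO — newest first]: 359 @ $25 + 25 @ $25 = $9,600
Nov 16, 439 sold [LIFO — newest first]: 338 @ $22 + 101 @ $25 = $9,961
Nov 18, 227 sold [LIFO — newest first]: 49 @ $25 + 178 @ $23 = $5,319
Total COGS = $14,183 + $9,600 + $9,961 + $5,319 = $39,063
Ending inventory: 87 @ $23 = $2,001
Check: goods available $41,064 = COGS $39,063 + ending $2,001

87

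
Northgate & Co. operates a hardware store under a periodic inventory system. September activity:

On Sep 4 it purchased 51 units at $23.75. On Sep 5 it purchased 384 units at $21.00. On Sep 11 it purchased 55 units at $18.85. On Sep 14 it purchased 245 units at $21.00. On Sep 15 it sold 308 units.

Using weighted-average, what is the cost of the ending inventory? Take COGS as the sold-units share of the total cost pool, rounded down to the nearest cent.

Ending inventory = $8,979.79

Sep 15, sell 308: 308/735 × $15,457.00 → $6,477.21
Ending inventory (cost pool remaining) = $8,979.79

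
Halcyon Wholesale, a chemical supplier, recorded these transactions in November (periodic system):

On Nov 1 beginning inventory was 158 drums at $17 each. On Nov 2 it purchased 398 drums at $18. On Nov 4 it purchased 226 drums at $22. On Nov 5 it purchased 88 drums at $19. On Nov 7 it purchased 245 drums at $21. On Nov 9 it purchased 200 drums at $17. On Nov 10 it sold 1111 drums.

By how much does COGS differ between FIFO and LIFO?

$30

FIFO COGS: 158 @ $17 + 398 @ $18 + 226 @ $22 + 88 @ $19 + 241 @ $21 = $21,555
LIFO COGS: 200 @ $17 + 245 @ $21 + 88 @ $19 + 226 @ $22 + 352 @ $18 = $21,525
Difference = |$21,555 − $21,525| = $30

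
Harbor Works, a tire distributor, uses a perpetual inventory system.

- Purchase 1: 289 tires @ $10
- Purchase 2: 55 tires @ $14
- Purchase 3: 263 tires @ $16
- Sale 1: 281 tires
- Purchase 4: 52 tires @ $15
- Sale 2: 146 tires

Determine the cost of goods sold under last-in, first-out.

COGS = $6,328

Sale 1 (281) [LIFO — newest first]: 263 @ $16 + 18 @ $14 = $4,460
Sale 2 (146) [LIFO — newest first]: 52 @ $15 + 37 @ $14 + 57 @ $10 = $1,868
Total COGS = $4,460 + $1,868 = $6,328
Ending inventory: 232 @ $10 = $2,320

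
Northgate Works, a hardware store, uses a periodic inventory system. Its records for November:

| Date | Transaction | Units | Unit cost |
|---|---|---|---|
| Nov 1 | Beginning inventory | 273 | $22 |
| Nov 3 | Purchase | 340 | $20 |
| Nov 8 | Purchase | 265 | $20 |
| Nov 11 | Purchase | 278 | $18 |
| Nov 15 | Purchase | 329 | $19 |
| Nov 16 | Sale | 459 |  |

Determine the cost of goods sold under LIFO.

COGS = $8,591

Nov 16, 459 sold [LIFO — newest first]: 329 @ $19 + 130 @ $18 = $8,591
Ending inventory: 273 @ $22 + 340 @ $20 + 265 @ $20 + 148 @ $18 = $20,770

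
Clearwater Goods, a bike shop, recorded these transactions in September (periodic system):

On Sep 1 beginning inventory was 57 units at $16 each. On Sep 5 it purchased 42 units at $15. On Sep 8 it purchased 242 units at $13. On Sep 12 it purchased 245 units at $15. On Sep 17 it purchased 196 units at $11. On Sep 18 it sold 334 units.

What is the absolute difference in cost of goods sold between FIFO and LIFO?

FIFO COGS: 57 @ $16 + 42 @ $15 + 235 @ $13 = $4,597
LIFO COGS: 196 @ $11 + 138 @ $15 = $4,226
Difference = |$4,597 − $4,226| = $371

$371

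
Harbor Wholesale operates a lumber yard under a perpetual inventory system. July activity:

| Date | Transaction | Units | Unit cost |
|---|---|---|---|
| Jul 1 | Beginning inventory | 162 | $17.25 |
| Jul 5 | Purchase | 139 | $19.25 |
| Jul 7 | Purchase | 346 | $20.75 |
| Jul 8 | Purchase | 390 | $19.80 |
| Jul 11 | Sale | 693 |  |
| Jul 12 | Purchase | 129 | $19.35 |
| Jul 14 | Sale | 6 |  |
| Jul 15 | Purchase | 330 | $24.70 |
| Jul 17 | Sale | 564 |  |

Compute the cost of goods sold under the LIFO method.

Jul 11, 693 sold [LIFO — newest first]: 390 @ $19.80 + 303 @ $20.75 = $14,009.25
Jul 14, 6 sold [LIFO — newest first]: 6 @ $19.35 = $116.10
Jul 17, 564 sold [LIFO — newest first]: 330 @ $24.70 + 123 @ $19.35 + 43 @ $20.75 + 68 @ $19.25 = $12,732.30
Total COGS = $14,009.25 + $116.10 + $12,732.30 = $26,857.65
Ending inventory: 162 @ $17.25 + 71 @ $19.25 = $4,161.25

COGS = $26,857.65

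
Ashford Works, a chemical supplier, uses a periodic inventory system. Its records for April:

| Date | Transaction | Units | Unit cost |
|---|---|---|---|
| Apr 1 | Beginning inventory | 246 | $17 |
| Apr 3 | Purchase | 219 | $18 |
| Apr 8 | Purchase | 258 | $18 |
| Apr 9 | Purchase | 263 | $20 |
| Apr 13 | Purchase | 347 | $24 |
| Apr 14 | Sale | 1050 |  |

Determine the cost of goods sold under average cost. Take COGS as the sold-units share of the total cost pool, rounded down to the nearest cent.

Apr 14, sell 1050: 1050/1333 × $26,356.00 → $20,760.54
Ending inventory (cost pool remaining) = $5,595.46
Check: goods available $26,356.00 = COGS $20,760.54 + ending $5,595.46

COGS = $20,760.54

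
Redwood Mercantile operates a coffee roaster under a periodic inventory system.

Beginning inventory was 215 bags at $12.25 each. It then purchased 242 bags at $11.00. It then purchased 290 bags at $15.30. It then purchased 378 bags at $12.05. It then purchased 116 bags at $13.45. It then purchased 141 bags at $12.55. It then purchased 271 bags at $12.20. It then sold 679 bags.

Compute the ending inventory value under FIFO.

Sale 1 (679) [FIFO — oldest first]: 215 @ $12.25 + 242 @ $11.00 + 222 @ $15.30 = $8,692.35
Ending inventory: 68 @ $15.30 + 378 @ $12.05 + 116 @ $13.45 + 141 @ $12.55 + 271 @ $12.20 = $12,231.25

Ending inventory = $12,231.25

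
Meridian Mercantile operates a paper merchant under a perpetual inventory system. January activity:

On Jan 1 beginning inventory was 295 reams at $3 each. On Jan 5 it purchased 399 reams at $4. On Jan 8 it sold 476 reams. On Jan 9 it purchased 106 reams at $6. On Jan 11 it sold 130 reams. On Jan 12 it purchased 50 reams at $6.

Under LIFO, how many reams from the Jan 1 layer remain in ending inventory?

194

Jan 8, 476 sold [LIFO — newest first]: 399 @ $4 + 77 @ $3 = $1,827
Jan 11, 130 sold [LIFO — newest first]: 106 @ $6 + 24 @ $3 = $708
Total COGS = $1,827 + $708 = $2,535
Ending inventory: 194 @ $3 + 50 @ $6 = $882
Check: goods available $3,417 = COGS $2,535 + ending $882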